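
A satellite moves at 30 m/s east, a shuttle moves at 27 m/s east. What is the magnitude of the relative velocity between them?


Given: v_A = 30 m/s east, v_B = 27 m/s east
Both move in the same direction; relative speed = |v_A - v_B|
|30 - 27| = |3|
= 3 m/s

3 m/s


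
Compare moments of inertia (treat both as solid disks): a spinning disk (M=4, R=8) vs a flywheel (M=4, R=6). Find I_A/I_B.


Given: M1=4 kg, R1=8 m, M2=4 kg, R2=6 m
For a disk: I = (1/2)*M*R^2, so I_A/I_B = (M1*R1^2)/(M2*R2^2)
M1*R1^2 = 4*64 = 256
M2*R2^2 = 4*36 = 144
I_A/I_B = 256/144 = 16/9

16/9


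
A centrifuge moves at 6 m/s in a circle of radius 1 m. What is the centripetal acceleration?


Given: v = 6 m/s, r = 1 m
Using a_c = v^2 / r
a_c = 6^2 / 1
a_c = 36 / 1
a_c = 36 m/s^2

36 m/s^2


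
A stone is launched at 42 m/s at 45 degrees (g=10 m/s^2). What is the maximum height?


Given: v0 = 42 m/s, theta = 45 deg, g = 10 m/s^2
sin^2(45) = 1/2
Using H = v0^2 * sin^2(theta) / (2*g)
H = 42^2 * 1/2 / (2*10)
H = 1764 * 1/2 / 20
H = 882 / 20
H = 441/10 m

441/10 m


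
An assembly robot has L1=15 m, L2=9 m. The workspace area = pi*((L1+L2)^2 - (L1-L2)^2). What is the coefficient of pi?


Given: L1 = 15, L2 = 9
(L1+L2)^2 = (24)^2 = 576
(L1-L2)^2 = (6)^2 = 36
Difference = 576 - 36 = 540
This equals 4*L1*L2 = 4*15*9 = 540
Workspace area = 540*pi

540


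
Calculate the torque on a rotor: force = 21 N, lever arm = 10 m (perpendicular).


Given: F = 21 N, r = 10 m, angle = 90 deg (perpendicular)
Using tau = F * r * sin(90)
sin(90) = 1
tau = 21 * 10 * 1
tau = 210 Nm

210 Nm


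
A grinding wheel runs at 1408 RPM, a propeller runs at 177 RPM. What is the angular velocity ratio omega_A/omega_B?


Given: RPM_A = 1408, RPM_B = 177
omega = 2*pi*RPM/60, so omega_A/omega_B = RPM_A / RPM_B
omega_A/omega_B = 1408 / 177
omega_A/omega_B = 1408/177

1408/177


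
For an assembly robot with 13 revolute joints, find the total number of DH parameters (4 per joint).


Given: 13 joints, 4 DH parameters per joint (d, theta, a, alpha)
Total DH parameters = number_of_joints * 4
Total = 13 * 4
Total = 52

52


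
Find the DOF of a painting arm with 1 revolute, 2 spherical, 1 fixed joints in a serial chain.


Given: serial robot with 1 revolute, 2 spherical, 1 fixed joints
DOF contribution per joint type: revolute=1, prismatic=1, spherical=3, fixed=0
DOF = 1*1 + 2*3 + 1*0
DOF = 7

7


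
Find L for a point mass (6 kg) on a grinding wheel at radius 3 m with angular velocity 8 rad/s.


Given: m = 6 kg, r = 3 m, omega = 8 rad/s
For a point mass: I = m*r^2
I = 6*3^2 = 6*9 = 54
L = I*omega = 54*8
L = 432 kg*m^2/s

432 kg*m^2/s


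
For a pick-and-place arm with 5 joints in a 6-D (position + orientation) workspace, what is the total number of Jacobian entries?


Given: task space dimension = 6, joints = 5
Jacobian is a 6 x 5 matrix
Total entries = rows * columns
Total = 6 * 5
Total = 30

30


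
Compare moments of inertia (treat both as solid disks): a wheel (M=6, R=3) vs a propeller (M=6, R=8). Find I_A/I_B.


Given: M1=6 kg, R1=3 m, M2=6 kg, R2=8 m
For a disk: I = (1/2)*M*R^2, so I_A/I_B = (M1*R1^2)/(M2*R2^2)
M1*R1^2 = 6*9 = 54
M2*R2^2 = 6*64 = 384
I_A/I_B = 54/384 = 9/64

9/64


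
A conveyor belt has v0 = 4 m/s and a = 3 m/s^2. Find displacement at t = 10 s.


Given: v0 = 4 m/s, a = 3 m/s^2, t = 10 s
Using s = v0*t + (1/2)*a*t^2
s = 4*10 + (1/2)*3*10^2
s = 40 + (1/2)*300
s = 40 + 150
s = 190

190 m


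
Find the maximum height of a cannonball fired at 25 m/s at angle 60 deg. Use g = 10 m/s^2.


Given: v0 = 25 m/s, theta = 60 deg, g = 10 m/s^2
sin^2(60) = 3/4
Using H = v0^2 * sin^2(theta) / (2*g)
H = 25^2 * 3/4 / (2*10)
H = 625 * 3/4 / 20
H = 1875/4 / 20
H = 375/16 m

375/16 m


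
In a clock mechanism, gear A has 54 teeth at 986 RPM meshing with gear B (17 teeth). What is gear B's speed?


Given: N1 = 54 teeth, w1 = 986 RPM, N2 = 17 teeth
Using N1*w1 = N2*w2
w2 = N1*w1 / N2
w2 = 54*986 / 17
w2 = 53244 / 17
w2 = 3132 RPM

3132 RPM


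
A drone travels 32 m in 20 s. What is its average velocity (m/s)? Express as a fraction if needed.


Given: distance d = 32 m, time t = 20 s
Using v = d / t
v = 32 / 20
v = 8/5 m/s

8/5 m/s


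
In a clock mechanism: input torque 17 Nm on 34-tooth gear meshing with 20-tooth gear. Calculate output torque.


Given: N1 = 34, N2 = 20, T1 = 17 Nm
Using T2/T1 = N2/N1
T2 = T1 * N2 / N1
T2 = 17 * 20 / 34
T2 = 340 / 34
T2 = 10 Nm

10 Nm


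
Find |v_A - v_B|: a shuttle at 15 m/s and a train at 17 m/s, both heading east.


Given: v_A = 15 m/s east, v_B = 17 m/s east
Both move in the same direction; relative speed = |v_A - v_B|
|15 - 17| = |-2|
= 2 m/s

2 m/s


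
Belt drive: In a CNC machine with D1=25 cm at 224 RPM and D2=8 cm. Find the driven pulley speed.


Given: D1 = 25 cm, w1 = 224 RPM, D2 = 8 cm
Using D1*w1 = D2*w2
w2 = D1*w1 / D2
w2 = 25*224 / 8
w2 = 5600 / 8
w2 = 700 RPM

700 RPM


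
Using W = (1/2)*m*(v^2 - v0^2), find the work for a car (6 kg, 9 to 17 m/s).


Given: m = 6 kg, v0 = 9 m/s, v = 17 m/s
Using W = (1/2)*m*(v^2 - v0^2)
v^2 = 17^2 = 289
v0^2 = 9^2 = 81
v^2 - v0^2 = 289 - 81 = 208
W = (1/2)*6*208 = 624 J

624 J


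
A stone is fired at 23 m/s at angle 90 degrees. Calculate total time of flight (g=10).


Given: v0 = 23 m/s, theta = 90 deg, g = 10 m/s^2
sin(90) = 1
Using T = 2*v0*sin(theta) / g
T = 2*23*1 / 10
T = 46 / 10
T = 23/5 s

23/5 s


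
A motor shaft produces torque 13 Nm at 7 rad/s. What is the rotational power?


Given: tau = 13 Nm, omega = 7 rad/s
Using P = tau * omega
P = 13 * 7
P = 91 W

91 W


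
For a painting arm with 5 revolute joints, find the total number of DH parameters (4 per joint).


Given: 5 joints, 4 DH parameters per joint (d, theta, a, alpha)
Total DH parameters = number_of_joints * 4
Total = 5 * 4
Total = 20

20


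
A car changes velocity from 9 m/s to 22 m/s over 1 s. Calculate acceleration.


Given: initial velocity v0 = 9 m/s, final velocity v = 22 m/s, time t = 1 s
Using a = (v - v0) / t
a = (22 - 9) / 1
a = 13 / 1
a = 13 m/s^2

13 m/s^2


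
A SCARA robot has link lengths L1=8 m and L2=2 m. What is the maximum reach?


Given: L1 = 8 m, L2 = 2 m
For a 2-link planar arm, max reach = L1 + L2 (fully extended)
Max reach = 8 + 2
Max reach = 10 m

10 m


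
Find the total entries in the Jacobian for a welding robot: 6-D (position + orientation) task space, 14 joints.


Given: task space dimension = 6, joints = 14
Jacobian is a 6 x 14 matrix
Total entries = rows * columns
Total = 6 * 14
Total = 84

84


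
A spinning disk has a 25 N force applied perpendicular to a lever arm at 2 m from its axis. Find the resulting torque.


Given: F = 25 N, r = 2 m, angle = 90 deg (perpendicular)
Using tau = F * r * sin(90)
sin(90) = 1
tau = 25 * 2 * 1
tau = 50 Nm

50 Nm


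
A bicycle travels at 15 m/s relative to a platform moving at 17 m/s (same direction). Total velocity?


Given: object velocity = 15 m/s, platform velocity = 17 m/s (same direction)
Using classical velocity addition: v_total = v_object + v_platform
v_total = 15 + 17
v_total = 32 m/s

32 m/s


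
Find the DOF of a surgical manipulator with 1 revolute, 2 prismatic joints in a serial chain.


Given: serial robot with 1 revolute, 2 prismatic joints
DOF contribution per joint type: revolute=1, prismatic=1, spherical=3, fixed=0
DOF = 1*1 + 2*1
DOF = 3

3


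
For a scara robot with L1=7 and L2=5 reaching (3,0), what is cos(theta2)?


Given: L1 = 7, L2 = 5, target (x, y) = (3, 0)
Using cos(theta2) = (x^2 + y^2 - L1^2 - L2^2) / (2*L1*L2)
x^2 + y^2 = 3^2 + 0 = 9
L1^2 + L2^2 = 49 + 25 = 74
Numerator = 9 - 74 = -65
Denominator = 2*7*5 = 70
cos(theta2) = -65/70 = -13/14

-13/14


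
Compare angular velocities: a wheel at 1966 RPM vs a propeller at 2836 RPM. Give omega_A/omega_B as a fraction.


Given: RPM_A = 1966, RPM_B = 2836
omega = 2*pi*RPM/60, so omega_A/omega_B = RPM_A / RPM_B
omega_A/omega_B = 1966 / 2836
omega_A/omega_B = 983/1418

983/1418


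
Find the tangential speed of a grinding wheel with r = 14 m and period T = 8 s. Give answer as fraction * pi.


Given: radius r = 14 m, period T = 8 s
Using v = 2*pi*r / T
v = 2*pi*14 / 8
v = 28*pi / 8
v = 7/2*pi m/s

7/2*pi m/s


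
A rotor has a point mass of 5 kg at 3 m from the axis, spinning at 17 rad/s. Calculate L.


Given: m = 5 kg, r = 3 m, omega = 17 rad/s
For a point mass: I = m*r^2
I = 5*3^2 = 5*9 = 45
L = I*omega = 45*17
L = 765 kg*m^2/s

765 kg*m^2/s


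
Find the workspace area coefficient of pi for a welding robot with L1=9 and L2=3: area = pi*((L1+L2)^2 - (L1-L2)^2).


Given: L1 = 9, L2 = 3
(L1+L2)^2 = (12)^2 = 144
(L1-L2)^2 = (6)^2 = 36
Difference = 144 - 36 = 108
This equals 4*L1*L2 = 4*9*3 = 108
Workspace area = 108*pi

108


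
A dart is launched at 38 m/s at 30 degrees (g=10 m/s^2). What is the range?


Given: v0 = 38 m/s, theta = 30 deg, g = 10 m/s^2
sin(2*30) = sin(60) = sqrt(3)/2
Using R = v0^2 * sin(2*theta) / g
R = 38^2 * (sqrt(3)/2) / 10
R = 1444 * sqrt(3) / 20
R = 361/5*sqrt(3) m

361/5*sqrt(3) m


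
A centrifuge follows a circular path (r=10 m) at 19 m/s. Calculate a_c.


Given: v = 19 m/s, r = 10 m
Using a_c = v^2 / r
a_c = 19^2 / 10
a_c = 361 / 10
a_c = 361/10 m/s^2

361/10 m/s^2


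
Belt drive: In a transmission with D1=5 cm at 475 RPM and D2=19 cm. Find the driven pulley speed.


Given: D1 = 5 cm, w1 = 475 RPM, D2 = 19 cm
Using D1*w1 = D2*w2
w2 = D1*w1 / D2
w2 = 5*475 / 19
w2 = 2375 / 19
w2 = 125 RPM

125 RPM


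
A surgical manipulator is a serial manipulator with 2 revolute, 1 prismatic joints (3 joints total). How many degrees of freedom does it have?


Given: serial robot with 2 revolute, 1 prismatic joints
DOF contribution per joint type: revolute=1, prismatic=1, spherical=3, fixed=0
DOF = 2*1 + 1*1
DOF = 3

3


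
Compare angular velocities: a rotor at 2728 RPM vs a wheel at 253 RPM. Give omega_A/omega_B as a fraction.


Given: RPM_A = 2728, RPM_B = 253
omega = 2*pi*RPM/60, so omega_A/omega_B = RPM_A / RPM_B
omega_A/omega_B = 2728 / 253
omega_A/omega_B = 248/23

248/23


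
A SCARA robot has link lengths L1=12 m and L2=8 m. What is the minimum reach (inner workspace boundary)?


Given: L1 = 12 m, L2 = 8 m
For a 2-link planar arm, min reach = |L1 - L2| (second link folded back)
Min reach = |12 - 8|
Min reach = 4 m

4 m


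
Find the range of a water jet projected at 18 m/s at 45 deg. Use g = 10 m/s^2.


Given: v0 = 18 m/s, theta = 45 deg, g = 10 m/s^2
sin(2*45) = sin(90) = 1
Using R = v0^2 * sin(2*theta) / g
R = 18^2 * 1 / 10
R = 324 / 10
R = 162/5 m

162/5 m


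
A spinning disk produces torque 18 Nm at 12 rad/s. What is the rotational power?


Given: tau = 18 Nm, omega = 12 rad/s
Using P = tau * omega
P = 18 * 12
P = 216 W

216 W


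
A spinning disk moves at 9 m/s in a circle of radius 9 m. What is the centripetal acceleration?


Given: v = 9 m/s, r = 9 m
Using a_c = v^2 / r
a_c = 9^2 / 9
a_c = 81 / 9
a_c = 9 m/s^2

9 m/s^2


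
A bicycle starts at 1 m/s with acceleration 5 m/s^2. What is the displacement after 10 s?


Given: v0 = 1 m/s, a = 5 m/s^2, t = 10 s
Using s = v0*t + (1/2)*a*t^2
s = 1*10 + (1/2)*5*10^2
s = 10 + (1/2)*500
s = 10 + 250
s = 260

260 m


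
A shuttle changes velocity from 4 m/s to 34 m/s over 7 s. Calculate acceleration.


Given: initial velocity v0 = 4 m/s, final velocity v = 34 m/s, time t = 7 s
Using a = (v - v0) / t
a = (34 - 4) / 7
a = 30 / 7
a = 30/7 m/s^2

30/7 m/s^2


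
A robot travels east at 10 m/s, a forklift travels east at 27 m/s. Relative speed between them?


Given: v_A = 10 m/s east, v_B = 27 m/s east
Both move in the same direction; relative speed = |v_A - v_B|
|10 - 27| = |-17|
= 17 m/s

17 m/s


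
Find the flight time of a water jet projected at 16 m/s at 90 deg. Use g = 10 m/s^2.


Given: v0 = 16 m/s, theta = 90 deg, g = 10 m/s^2
sin(90) = 1
Using T = 2*v0*sin(theta) / g
T = 2*16*1 / 10
T = 32 / 10
T = 16/5 s

16/5 s


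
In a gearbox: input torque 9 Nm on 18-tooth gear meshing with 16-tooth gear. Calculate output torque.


Given: N1 = 18, N2 = 16, T1 = 9 Nm
Using T2/T1 = N2/N1
T2 = T1 * N2 / N1
T2 = 9 * 16 / 18
T2 = 144 / 18
T2 = 8 Nm

8 Nm


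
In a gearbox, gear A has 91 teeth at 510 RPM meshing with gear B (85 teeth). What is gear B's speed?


Given: N1 = 91 teeth, w1 = 510 RPM, N2 = 85 teeth
Using N1*w1 = N2*w2
w2 = N1*w1 / N2
w2 = 91*510 / 85
w2 = 46410 / 85
w2 = 546 RPM

546 RPM


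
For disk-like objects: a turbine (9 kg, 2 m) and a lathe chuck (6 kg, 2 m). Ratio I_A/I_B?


Given: M1=9 kg, R1=2 m, M2=6 kg, R2=2 m
For a disk: I = (1/2)*M*R^2, so I_A/I_B = (M1*R1^2)/(M2*R2^2)
M1*R1^2 = 9*4 = 36
M2*R2^2 = 6*4 = 24
I_A/I_B = 36/24 = 3/2

3/2


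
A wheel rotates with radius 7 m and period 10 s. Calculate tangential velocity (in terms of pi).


Given: radius r = 7 m, period T = 10 s
Using v = 2*pi*r / T
v = 2*pi*7 / 10
v = 14*pi / 10
v = 7/5*pi m/s

7/5*pi m/s


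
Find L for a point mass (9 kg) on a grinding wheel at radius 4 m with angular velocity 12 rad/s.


Given: m = 9 kg, r = 4 m, omega = 12 rad/s
For a point mass: I = m*r^2
I = 9*4^2 = 9*16 = 144
L = I*omega = 144*12
L = 1728 kg*m^2/s

1728 kg*m^2/s


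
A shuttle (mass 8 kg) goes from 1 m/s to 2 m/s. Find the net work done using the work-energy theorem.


Given: m = 8 kg, v0 = 1 m/s, v = 2 m/s
Using W = (1/2)*m*(v^2 - v0^2)
v^2 = 2^2 = 4
v0^2 = 1^2 = 1
v^2 - v0^2 = 4 - 1 = 3
W = (1/2)*8*3 = 12 J

12 J


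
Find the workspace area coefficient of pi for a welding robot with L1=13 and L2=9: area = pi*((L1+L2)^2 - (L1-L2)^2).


Given: L1 = 13, L2 = 9
(L1+L2)^2 = (22)^2 = 484
(L1-L2)^2 = (4)^2 = 16
Difference = 484 - 16 = 468
This equals 4*L1*L2 = 4*13*9 = 468
Workspace area = 468*pi

468


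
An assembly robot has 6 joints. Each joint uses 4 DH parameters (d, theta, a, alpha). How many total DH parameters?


Given: 6 joints, 4 DH parameters per joint (d, theta, a, alpha)
Total DH parameters = number_of_joints * 4
Total = 6 * 4
Total = 24

24


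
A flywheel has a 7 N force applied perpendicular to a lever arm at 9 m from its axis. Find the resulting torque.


Given: F = 7 N, r = 9 m, angle = 90 deg (perpendicular)
Using tau = F * r * sin(90)
sin(90) = 1
tau = 7 * 9 * 1
tau = 63 Nm

63 Nm


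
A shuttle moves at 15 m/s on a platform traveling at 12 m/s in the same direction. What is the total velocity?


Given: object velocity = 15 m/s, platform velocity = 12 m/s (same direction)
Using classical velocity addition: v_total = v_object + v_platform
v_total = 15 + 12
v_total = 27 m/s

27 m/s


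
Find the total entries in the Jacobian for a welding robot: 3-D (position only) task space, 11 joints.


Given: task space dimension = 3, joints = 11
Jacobian is a 3 x 11 matrix
Total entries = rows * columns
Total = 3 * 11
Total = 33

33


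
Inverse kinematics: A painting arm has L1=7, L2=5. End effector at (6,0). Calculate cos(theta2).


Given: L1 = 7, L2 = 5, target (x, y) = (6, 0)
Using cos(theta2) = (x^2 + y^2 - L1^2 - L2^2) / (2*L1*L2)
x^2 + y^2 = 6^2 + 0 = 36
L1^2 + L2^2 = 49 + 25 = 74
Numerator = 36 - 74 = -38
Denominator = 2*7*5 = 70
cos(theta2) = -38/70 = -19/35

-19/35


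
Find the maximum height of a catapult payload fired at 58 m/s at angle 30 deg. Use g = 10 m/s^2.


Given: v0 = 58 m/s, theta = 30 deg, g = 10 m/s^2
sin^2(30) = 1/4
Using H = v0^2 * sin^2(theta) / (2*g)
H = 58^2 * 1/4 / (2*10)
H = 3364 * 1/4 / 20
H = 841 / 20
H = 841/20 m

841/20 m


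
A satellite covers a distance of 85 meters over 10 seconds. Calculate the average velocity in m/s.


Given: distance d = 85 m, time t = 10 s
Using v = d / t
v = 85 / 10
v = 17/2 m/s

17/2 m/s


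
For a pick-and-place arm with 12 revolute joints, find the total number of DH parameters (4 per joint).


Given: 12 joints, 4 DH parameters per joint (d, theta, a, alpha)
Total DH parameters = number_of_joints * 4
Total = 12 * 4
Total = 48

48


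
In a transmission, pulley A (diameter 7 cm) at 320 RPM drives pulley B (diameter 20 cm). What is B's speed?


Given: D1 = 7 cm, w1 = 320 RPM, D2 = 20 cm
Using D1*w1 = D2*w2
w2 = D1*w1 / D2
w2 = 7*320 / 20
w2 = 2240 / 20
w2 = 112 RPM

112 RPM


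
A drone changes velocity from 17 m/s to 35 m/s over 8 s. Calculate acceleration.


Given: initial velocity v0 = 17 m/s, final velocity v = 35 m/s, time t = 8 s
Using a = (v - v0) / t
a = (35 - 17) / 8
a = 18 / 8
a = 9/4 m/s^2

9/4 m/s^2


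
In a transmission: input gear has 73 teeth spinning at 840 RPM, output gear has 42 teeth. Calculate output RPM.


Given: N1 = 73 teeth, w1 = 840 RPM, N2 = 42 teeth
Using N1*w1 = N2*w2
w2 = N1*w1 / N2
w2 = 73*840 / 42
w2 = 61320 / 42
w2 = 1460 RPM

1460 RPM


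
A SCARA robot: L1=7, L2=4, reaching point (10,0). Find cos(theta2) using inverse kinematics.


Given: L1 = 7, L2 = 4, target (x, y) = (10, 0)
Using cos(theta2) = (x^2 + y^2 - L1^2 - L2^2) / (2*L1*L2)
x^2 + y^2 = 10^2 + 0 = 100
L1^2 + L2^2 = 49 + 16 = 65
Numerator = 100 - 65 = 35
Denominator = 2*7*4 = 56
cos(theta2) = 35/56 = 5/8

5/8


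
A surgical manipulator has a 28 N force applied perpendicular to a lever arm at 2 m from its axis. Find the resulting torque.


Given: F = 28 N, r = 2 m, angle = 90 deg (perpendicular)
Using tau = F * r * sin(90)
sin(90) = 1
tau = 28 * 2 * 1
tau = 56 Nm

56 Nm


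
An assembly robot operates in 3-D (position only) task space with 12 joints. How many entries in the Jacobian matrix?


Given: task space dimension = 3, joints = 12
Jacobian is a 3 x 12 matrix
Total entries = rows * columns
Total = 3 * 12
Total = 36

36


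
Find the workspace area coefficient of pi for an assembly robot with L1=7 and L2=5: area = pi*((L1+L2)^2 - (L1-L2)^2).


Given: L1 = 7, L2 = 5
(L1+L2)^2 = (12)^2 = 144
(L1-L2)^2 = (2)^2 = 4
Difference = 144 - 4 = 140
This equals 4*L1*L2 = 4*7*5 = 140
Workspace area = 140*pi

140


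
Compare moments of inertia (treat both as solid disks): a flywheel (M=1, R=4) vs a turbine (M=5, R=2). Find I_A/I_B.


Given: M1=1 kg, R1=4 m, M2=5 kg, R2=2 m
For a disk: I = (1/2)*M*R^2, so I_A/I_B = (M1*R1^2)/(M2*R2^2)
M1*R1^2 = 1*16 = 16
M2*R2^2 = 5*4 = 20
I_A/I_B = 16/20 = 4/5

4/5


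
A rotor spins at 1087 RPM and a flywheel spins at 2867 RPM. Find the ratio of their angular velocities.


Given: RPM_A = 1087, RPM_B = 2867
omega = 2*pi*RPM/60, so omega_A/omega_B = RPM_A / RPM_B
omega_A/omega_B = 1087 / 2867
omega_A/omega_B = 1087/2867

1087/2867


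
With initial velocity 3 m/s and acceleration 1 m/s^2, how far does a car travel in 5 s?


Given: v0 = 3 m/s, a = 1 m/s^2, t = 5 s
Using s = v0*t + (1/2)*a*t^2
s = 3*5 + (1/2)*1*5^2
s = 15 + (1/2)*25
s = 15 + 25/2
s = 55/2

55/2 m


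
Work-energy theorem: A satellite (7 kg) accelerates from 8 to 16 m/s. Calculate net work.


Given: m = 7 kg, v0 = 8 m/s, v = 16 m/s
Using W = (1/2)*m*(v^2 - v0^2)
v^2 = 16^2 = 256
v0^2 = 8^2 = 64
v^2 - v0^2 = 256 - 64 = 192
W = (1/2)*7*192 = 672 J

672 J


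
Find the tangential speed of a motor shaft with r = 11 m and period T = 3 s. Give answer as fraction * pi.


Given: radius r = 11 m, period T = 3 s
Using v = 2*pi*r / T
v = 2*pi*11 / 3
v = 22*pi / 3
v = 22/3*pi m/s

22/3*pi m/s


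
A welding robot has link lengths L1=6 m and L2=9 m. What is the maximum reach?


Given: L1 = 6 m, L2 = 9 m
For a 2-link planar arm, max reach = L1 + L2 (fully extended)
Max reach = 6 + 9
Max reach = 15 m

15 m


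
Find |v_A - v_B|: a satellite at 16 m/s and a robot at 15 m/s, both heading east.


Given: v_A = 16 m/s east, v_B = 15 m/s east
Both move in the same direction; relative speed = |v_A - v_B|
|16 - 15| = |1|
= 1 m/s

1 m/s


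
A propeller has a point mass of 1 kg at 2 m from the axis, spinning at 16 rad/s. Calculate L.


Given: m = 1 kg, r = 2 m, omega = 16 rad/s
For a point mass: I = m*r^2
I = 1*2^2 = 1*4 = 4
L = I*omega = 4*16
L = 64 kg*m^2/s

64 kg*m^2/s


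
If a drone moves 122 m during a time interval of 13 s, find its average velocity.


Given: distance d = 122 m, time t = 13 s
Using v = d / t
v = 122 / 13
v = 122/13 m/s

122/13 m/s


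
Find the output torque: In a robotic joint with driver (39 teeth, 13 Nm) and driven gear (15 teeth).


Given: N1 = 39, N2 = 15, T1 = 13 Nm
Using T2/T1 = N2/N1
T2 = T1 * N2 / N1
T2 = 13 * 15 / 39
T2 = 195 / 39
T2 = 5 Nm

5 Nm


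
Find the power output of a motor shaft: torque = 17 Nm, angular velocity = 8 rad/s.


Given: tau = 17 Nm, omega = 8 rad/s
Using P = tau * omega
P = 17 * 8
P = 136 W

136 W


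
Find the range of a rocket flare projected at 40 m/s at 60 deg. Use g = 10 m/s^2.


Given: v0 = 40 m/s, theta = 60 deg, g = 10 m/s^2
sin(2*60) = sin(120) = sqrt(3)/2
Using R = v0^2 * sin(2*theta) / g
R = 40^2 * (sqrt(3)/2) / 10
R = 1600 * sqrt(3) / 20
R = 80*sqrt(3) m

80*sqrt(3) m


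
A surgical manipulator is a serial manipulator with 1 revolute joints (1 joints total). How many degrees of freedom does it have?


Given: serial robot with 1 revolute joints
DOF contribution per joint type: revolute=1, prismatic=1, spherical=3, fixed=0
DOF = 1*1
DOF = 1

1


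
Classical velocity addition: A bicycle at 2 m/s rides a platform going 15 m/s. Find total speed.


Given: object velocity = 2 m/s, platform velocity = 15 m/s (same direction)
Using classical velocity addition: v_total = v_object + v_platform
v_total = 2 + 15
v_total = 17 m/s

17 m/s


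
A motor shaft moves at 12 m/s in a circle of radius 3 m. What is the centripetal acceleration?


Given: v = 12 m/s, r = 3 m
Using a_c = v^2 / r
a_c = 12^2 / 3
a_c = 144 / 3
a_c = 48 m/s^2

48 m/s^2


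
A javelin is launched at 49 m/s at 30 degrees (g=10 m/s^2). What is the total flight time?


Given: v0 = 49 m/s, theta = 30 deg, g = 10 m/s^2
sin(30) = 1/2
Using T = 2*v0*sin(theta) / g
T = 2*49*1/2 / 10
T = 49 / 10
T = 49/10 s

49/10 s


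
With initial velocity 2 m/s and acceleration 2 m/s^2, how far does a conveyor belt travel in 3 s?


Given: v0 = 2 m/s, a = 2 m/s^2, t = 3 s
Using s = v0*t + (1/2)*a*t^2
s = 2*3 + (1/2)*2*3^2
s = 6 + (1/2)*18
s = 6 + 9
s = 15

15 m


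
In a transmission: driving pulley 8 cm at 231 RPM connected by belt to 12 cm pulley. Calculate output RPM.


Given: D1 = 8 cm, w1 = 231 RPM, D2 = 12 cm
Using D1*w1 = D2*w2
w2 = D1*w1 / D2
w2 = 8*231 / 12
w2 = 1848 / 12
w2 = 154 RPM

154 RPM


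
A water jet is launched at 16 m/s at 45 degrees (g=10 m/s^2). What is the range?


Given: v0 = 16 m/s, theta = 45 deg, g = 10 m/s^2
sin(2*45) = sin(90) = 1
Using R = v0^2 * sin(2*theta) / g
R = 16^2 * 1 / 10
R = 256 / 10
R = 128/5 m

128/5 m


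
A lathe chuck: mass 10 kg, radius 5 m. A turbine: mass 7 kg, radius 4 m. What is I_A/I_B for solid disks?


Given: M1=10 kg, R1=5 m, M2=7 kg, R2=4 m
For a disk: I = (1/2)*M*R^2, so I_A/I_B = (M1*R1^2)/(M2*R2^2)
M1*R1^2 = 10*25 = 250
M2*R2^2 = 7*16 = 112
I_A/I_B = 250/112 = 125/56

125/56


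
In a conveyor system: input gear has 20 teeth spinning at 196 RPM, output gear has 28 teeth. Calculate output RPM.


Given: N1 = 20 teeth, w1 = 196 RPM, N2 = 28 teeth
Using N1*w1 = N2*w2
w2 = N1*w1 / N2
w2 = 20*196 / 28
w2 = 3920 / 28
w2 = 140 RPM

140 RPM


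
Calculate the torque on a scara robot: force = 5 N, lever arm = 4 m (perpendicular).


Given: F = 5 N, r = 4 m, angle = 90 deg (perpendicular)
Using tau = F * r * sin(90)
sin(90) = 1
tau = 5 * 4 * 1
tau = 20 Nm

20 Nm


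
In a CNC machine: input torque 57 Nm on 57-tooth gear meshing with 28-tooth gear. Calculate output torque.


Given: N1 = 57, N2 = 28, T1 = 57 Nm
Using T2/T1 = N2/N1
T2 = T1 * N2 / N1
T2 = 57 * 28 / 57
T2 = 1596 / 57
T2 = 28 Nm

28 Nm


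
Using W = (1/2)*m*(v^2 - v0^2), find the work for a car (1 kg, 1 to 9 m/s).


Given: m = 1 kg, v0 = 1 m/s, v = 9 m/s
Using W = (1/2)*m*(v^2 - v0^2)
v^2 = 9^2 = 81
v0^2 = 1^2 = 1
v^2 - v0^2 = 81 - 1 = 80
W = (1/2)*1*80 = 40 J

40 J


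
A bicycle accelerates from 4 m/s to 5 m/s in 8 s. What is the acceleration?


Given: initial velocity v0 = 4 m/s, final velocity v = 5 m/s, time t = 8 s
Using a = (v - v0) / t
a = (5 - 4) / 8
a = 1 / 8
a = 1/8 m/s^2

1/8 m/s^2


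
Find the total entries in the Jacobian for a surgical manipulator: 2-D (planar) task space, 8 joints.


Given: task space dimension = 2, joints = 8
Jacobian is a 2 x 8 matrix
Total entries = rows * columns
Total = 2 * 8
Total = 16

16


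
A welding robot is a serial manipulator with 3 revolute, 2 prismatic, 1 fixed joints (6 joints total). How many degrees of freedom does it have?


Given: serial robot with 3 revolute, 2 prismatic, 1 fixed joints
DOF contribution per joint type: revolute=1, prismatic=1, spherical=3, fixed=0
DOF = 3*1 + 2*1 + 1*0
DOF = 5

5


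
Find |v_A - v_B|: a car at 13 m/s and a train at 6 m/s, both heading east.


Given: v_A = 13 m/s east, v_B = 6 m/s east
Both move in the same direction; relative speed = |v_A - v_B|
|13 - 6| = |7|
= 7 m/s

7 m/s


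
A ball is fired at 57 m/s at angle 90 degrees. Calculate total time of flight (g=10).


Given: v0 = 57 m/s, theta = 90 deg, g = 10 m/s^2
sin(90) = 1
Using T = 2*v0*sin(theta) / g
T = 2*57*1 / 10
T = 114 / 10
T = 57/5 s

57/5 s


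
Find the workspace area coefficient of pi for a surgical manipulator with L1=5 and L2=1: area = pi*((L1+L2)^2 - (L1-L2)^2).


Given: L1 = 5, L2 = 1
(L1+L2)^2 = (6)^2 = 36
(L1-L2)^2 = (4)^2 = 16
Difference = 36 - 16 = 20
This equals 4*L1*L2 = 4*5*1 = 20
Workspace area = 20*pi

20


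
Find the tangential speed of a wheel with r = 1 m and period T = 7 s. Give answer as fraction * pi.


Given: radius r = 1 m, period T = 7 s
Using v = 2*pi*r / T
v = 2*pi*1 / 7
v = 2*pi / 7
v = 2/7*pi m/s

2/7*pi m/s


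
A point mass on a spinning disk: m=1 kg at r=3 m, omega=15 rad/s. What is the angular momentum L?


Given: m = 1 kg, r = 3 m, omega = 15 rad/s
For a point mass: I = m*r^2
I = 1*3^2 = 1*9 = 9
L = I*omega = 9*15
L = 135 kg*m^2/s

135 kg*m^2/s


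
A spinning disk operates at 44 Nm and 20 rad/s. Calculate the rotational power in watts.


Given: tau = 44 Nm, omega = 20 rad/s
Using P = tau * omega
P = 44 * 20
P = 880 W

880 W


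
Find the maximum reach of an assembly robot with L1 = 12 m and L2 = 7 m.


Given: L1 = 12 m, L2 = 7 m
For a 2-link planar arm, max reach = L1 + L2 (fully extended)
Max reach = 12 + 7
Max reach = 19 m

19 m


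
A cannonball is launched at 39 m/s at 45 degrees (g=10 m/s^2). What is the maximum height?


Given: v0 = 39 m/s, theta = 45 deg, g = 10 m/s^2
sin^2(45) = 1/2
Using H = v0^2 * sin^2(theta) / (2*g)
H = 39^2 * 1/2 / (2*10)
H = 1521 * 1/2 / 20
H = 1521/2 / 20
H = 1521/40 m

1521/40 m


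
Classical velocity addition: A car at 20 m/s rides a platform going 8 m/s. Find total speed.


Given: object velocity = 20 m/s, platform velocity = 8 m/s (same direction)
Using classical velocity addition: v_total = v_object + v_platform
v_total = 20 + 8
v_total = 28 m/s

28 m/s


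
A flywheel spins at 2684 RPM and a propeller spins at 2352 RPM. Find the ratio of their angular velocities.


Given: RPM_A = 2684, RPM_B = 2352
omega = 2*pi*RPM/60, so omega_A/omega_B = RPM_A / RPM_B
omega_A/omega_B = 2684 / 2352
omega_A/omega_B = 671/588

671/588


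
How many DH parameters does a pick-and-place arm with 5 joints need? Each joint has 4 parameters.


Given: 5 joints, 4 DH parameters per joint (d, theta, a, alpha)
Total DH parameters = number_of_joints * 4
Total = 5 * 4
Total = 20

20


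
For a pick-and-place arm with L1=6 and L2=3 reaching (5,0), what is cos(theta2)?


Given: L1 = 6, L2 = 3, target (x, y) = (5, 0)
Using cos(theta2) = (x^2 + y^2 - L1^2 - L2^2) / (2*L1*L2)
x^2 + y^2 = 5^2 + 0 = 25
L1^2 + L2^2 = 36 + 9 = 45
Numerator = 25 - 45 = -20
Denominator = 2*6*3 = 36
cos(theta2) = -20/36 = -5/9

-5/9


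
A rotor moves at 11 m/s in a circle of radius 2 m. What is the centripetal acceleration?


Given: v = 11 m/s, r = 2 m
Using a_c = v^2 / r
a_c = 11^2 / 2
a_c = 121 / 2
a_c = 121/2 m/s^2

121/2 m/s^2


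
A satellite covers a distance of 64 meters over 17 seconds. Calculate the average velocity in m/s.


Given: distance d = 64 m, time t = 17 s
Using v = d / t
v = 64 / 17
v = 64/17 m/s

64/17 m/s


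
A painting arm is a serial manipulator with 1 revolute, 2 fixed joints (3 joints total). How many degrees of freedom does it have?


Given: serial robot with 1 revolute, 2 fixed joints
DOF contribution per joint type: revolute=1, prismatic=1, spherical=3, fixed=0
DOF = 1*1 + 2*0
DOF = 1

1


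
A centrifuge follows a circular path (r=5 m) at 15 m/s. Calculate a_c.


Given: v = 15 m/s, r = 5 m
Using a_c = v^2 / r
a_c = 15^2 / 5
a_c = 225 / 5
a_c = 45 m/s^2

45 m/s^2


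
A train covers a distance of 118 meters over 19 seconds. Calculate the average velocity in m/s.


Given: distance d = 118 m, time t = 19 s
Using v = d / t
v = 118 / 19
v = 118/19 m/s

118/19 m/s


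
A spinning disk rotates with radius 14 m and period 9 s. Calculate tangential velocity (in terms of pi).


Given: radius r = 14 m, period T = 9 s
Using v = 2*pi*r / T
v = 2*pi*14 / 9
v = 28*pi / 9
v = 28/9*pi m/s

28/9*pi m/s


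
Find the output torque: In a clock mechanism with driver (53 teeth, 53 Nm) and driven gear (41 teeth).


Given: N1 = 53, N2 = 41, T1 = 53 Nm
Using T2/T1 = N2/N1
T2 = T1 * N2 / N1
T2 = 53 * 41 / 53
T2 = 2173 / 53
T2 = 41 Nm

41 Nm


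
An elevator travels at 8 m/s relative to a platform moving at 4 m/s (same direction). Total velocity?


Given: object velocity = 8 m/s, platform velocity = 4 m/s (same direction)
Using classical velocity addition: v_total = v_object + v_platform
v_total = 8 + 4
v_total = 12 m/s

12 m/s


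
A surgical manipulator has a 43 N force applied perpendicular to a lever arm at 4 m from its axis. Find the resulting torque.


Given: F = 43 N, r = 4 m, angle = 90 deg (perpendicular)
Using tau = F * r * sin(90)
sin(90) = 1
tau = 43 * 4 * 1
tau = 172 Nm

172 Nm


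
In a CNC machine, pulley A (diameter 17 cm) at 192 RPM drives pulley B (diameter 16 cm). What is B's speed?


Given: D1 = 17 cm, w1 = 192 RPM, D2 = 16 cm
Using D1*w1 = D2*w2
w2 = D1*w1 / D2
w2 = 17*192 / 16
w2 = 3264 / 16
w2 = 204 RPM

204 RPM


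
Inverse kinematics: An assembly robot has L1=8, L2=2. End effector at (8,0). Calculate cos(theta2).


Given: L1 = 8, L2 = 2, target (x, y) = (8, 0)
Using cos(theta2) = (x^2 + y^2 - L1^2 - L2^2) / (2*L1*L2)
x^2 + y^2 = 8^2 + 0 = 64
L1^2 + L2^2 = 64 + 4 = 68
Numerator = 64 - 68 = -4
Denominator = 2*8*2 = 32
cos(theta2) = -4/32 = -1/8

-1/8


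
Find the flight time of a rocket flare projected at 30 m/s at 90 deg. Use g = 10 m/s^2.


Given: v0 = 30 m/s, theta = 90 deg, g = 10 m/s^2
sin(90) = 1
Using T = 2*v0*sin(theta) / g
T = 2*30*1 / 10
T = 60 / 10
T = 6 s

6 s


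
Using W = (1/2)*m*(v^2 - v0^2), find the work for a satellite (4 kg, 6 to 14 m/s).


Given: m = 4 kg, v0 = 6 m/s, v = 14 m/s
Using W = (1/2)*m*(v^2 - v0^2)
v^2 = 14^2 = 196
v0^2 = 6^2 = 36
v^2 - v0^2 = 196 - 36 = 160
W = (1/2)*4*160 = 320 J

320 J


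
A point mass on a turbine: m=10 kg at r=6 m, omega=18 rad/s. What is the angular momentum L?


Given: m = 10 kg, r = 6 m, omega = 18 rad/s
For a point mass: I = m*r^2
I = 10*6^2 = 10*36 = 360
L = I*omega = 360*18
L = 6480 kg*m^2/s

6480 kg*m^2/s


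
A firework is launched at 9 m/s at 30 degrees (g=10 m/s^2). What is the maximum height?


Given: v0 = 9 m/s, theta = 30 deg, g = 10 m/s^2
sin^2(30) = 1/4
Using H = v0^2 * sin^2(theta) / (2*g)
H = 9^2 * 1/4 / (2*10)
H = 81 * 1/4 / 20
H = 81/4 / 20
H = 81/80 m

81/80 m


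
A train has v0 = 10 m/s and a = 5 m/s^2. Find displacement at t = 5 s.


Given: v0 = 10 m/s, a = 5 m/s^2, t = 5 s
Using s = v0*t + (1/2)*a*t^2
s = 10*5 + (1/2)*5*5^2
s = 50 + (1/2)*125
s = 50 + 125/2
s = 225/2

225/2 m


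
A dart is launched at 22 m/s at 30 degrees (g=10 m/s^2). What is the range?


Given: v0 = 22 m/s, theta = 30 deg, g = 10 m/s^2
sin(2*30) = sin(60) = sqrt(3)/2
Using R = v0^2 * sin(2*theta) / g
R = 22^2 * (sqrt(3)/2) / 10
R = 484 * sqrt(3) / 20
R = 121/5*sqrt(3) m

121/5*sqrt(3) m


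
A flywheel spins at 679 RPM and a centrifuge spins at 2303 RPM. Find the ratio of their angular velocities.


Given: RPM_A = 679, RPM_B = 2303
omega = 2*pi*RPM/60, so omega_A/omega_B = RPM_A / RPM_B
omega_A/omega_B = 679 / 2303
omega_A/omega_B = 97/329

97/329


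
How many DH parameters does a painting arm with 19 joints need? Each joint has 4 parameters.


Given: 19 joints, 4 DH parameters per joint (d, theta, a, alpha)
Total DH parameters = number_of_joints * 4
Total = 19 * 4
Total = 76

76


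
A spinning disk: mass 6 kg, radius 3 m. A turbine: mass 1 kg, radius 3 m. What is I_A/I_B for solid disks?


Given: M1=6 kg, R1=3 m, M2=1 kg, R2=3 m
For a disk: I = (1/2)*M*R^2, so I_A/I_B = (M1*R1^2)/(M2*R2^2)
M1*R1^2 = 6*9 = 54
M2*R2^2 = 1*9 = 9
I_A/I_B = 54/9 = 6

6


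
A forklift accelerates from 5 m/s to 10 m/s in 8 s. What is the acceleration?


Given: initial velocity v0 = 5 m/s, final velocity v = 10 m/s, time t = 8 s
Using a = (v - v0) / t
a = (10 - 5) / 8
a = 5 / 8
a = 5/8 m/s^2

5/8 m/s^2


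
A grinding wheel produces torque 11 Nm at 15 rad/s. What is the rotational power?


Given: tau = 11 Nm, omega = 15 rad/s
Using P = tau * omega
P = 11 * 15
P = 165 W

165 W


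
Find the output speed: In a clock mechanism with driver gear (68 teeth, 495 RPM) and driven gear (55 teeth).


Given: N1 = 68 teeth, w1 = 495 RPM, N2 = 55 teeth
Using N1*w1 = N2*w2
w2 = N1*w1 / N2
w2 = 68*495 / 55
w2 = 33660 / 55
w2 = 612 RPM

612 RPM


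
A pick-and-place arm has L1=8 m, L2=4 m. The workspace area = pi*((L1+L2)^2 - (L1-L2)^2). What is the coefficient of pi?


Given: L1 = 8, L2 = 4
(L1+L2)^2 = (12)^2 = 144
(L1-L2)^2 = (4)^2 = 16
Difference = 144 - 16 = 128
This equals 4*L1*L2 = 4*8*4 = 128
Workspace area = 128*pi

128


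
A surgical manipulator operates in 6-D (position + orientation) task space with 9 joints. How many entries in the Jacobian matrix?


Given: task space dimension = 6, joints = 9
Jacobian is a 6 x 9 matrix
Total entries = rows * columns
Total = 6 * 9
Total = 54

54


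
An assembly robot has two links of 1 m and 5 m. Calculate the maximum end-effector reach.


Given: L1 = 1 m, L2 = 5 m
For a 2-link planar arm, max reach = L1 + L2 (fully extended)
Max reach = 1 + 5
Max reach = 6 m

6 m


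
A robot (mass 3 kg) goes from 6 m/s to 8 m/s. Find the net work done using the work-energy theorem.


Given: m = 3 kg, v0 = 6 m/s, v = 8 m/s
Using W = (1/2)*m*(v^2 - v0^2)
v^2 = 8^2 = 64
v0^2 = 6^2 = 36
v^2 - v0^2 = 64 - 36 = 28
W = (1/2)*3*28 = 42 J

42 J


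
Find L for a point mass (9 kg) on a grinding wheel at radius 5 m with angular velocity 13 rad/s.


Given: m = 9 kg, r = 5 m, omega = 13 rad/s
For a point mass: I = m*r^2
I = 9*5^2 = 9*25 = 225
L = I*omega = 225*13
L = 2925 kg*m^2/s

2925 kg*m^2/s


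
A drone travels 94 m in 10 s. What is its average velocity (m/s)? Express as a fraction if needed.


Given: distance d = 94 m, time t = 10 s
Using v = d / t
v = 94 / 10
v = 47/5 m/s

47/5 m/s


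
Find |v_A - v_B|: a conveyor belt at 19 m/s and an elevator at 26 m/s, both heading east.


Given: v_A = 19 m/s east, v_B = 26 m/s east
Both move in the same direction; relative speed = |v_A - v_B|
|19 - 26| = |-7|
= 7 m/s

7 m/s


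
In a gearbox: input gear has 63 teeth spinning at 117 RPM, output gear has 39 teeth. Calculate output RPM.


Given: N1 = 63 teeth, w1 = 117 RPM, N2 = 39 teeth
Using N1*w1 = N2*w2
w2 = N1*w1 / N2
w2 = 63*117 / 39
w2 = 7371 / 39
w2 = 189 RPM

189 RPM


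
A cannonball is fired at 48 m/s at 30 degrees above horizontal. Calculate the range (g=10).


Given: v0 = 48 m/s, theta = 30 deg, g = 10 m/s^2
sin(2*30) = sin(60) = sqrt(3)/2
Using R = v0^2 * sin(2*theta) / g
R = 48^2 * (sqrt(3)/2) / 10
R = 2304 * sqrt(3) / 20
R = 576/5*sqrt(3) m

576/5*sqrt(3) m


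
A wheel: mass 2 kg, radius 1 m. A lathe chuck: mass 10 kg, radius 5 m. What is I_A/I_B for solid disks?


Given: M1=2 kg, R1=1 m, M2=10 kg, R2=5 m
For a disk: I = (1/2)*M*R^2, so I_A/I_B = (M1*R1^2)/(M2*R2^2)
M1*R1^2 = 2*1 = 2
M2*R2^2 = 10*25 = 250
I_A/I_B = 2/250 = 1/125

1/125


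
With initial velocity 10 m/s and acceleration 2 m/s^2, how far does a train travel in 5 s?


Given: v0 = 10 m/s, a = 2 m/s^2, t = 5 s
Using s = v0*t + (1/2)*a*t^2
s = 10*5 + (1/2)*2*5^2
s = 50 + (1/2)*50
s = 50 + 25
s = 75

75 m


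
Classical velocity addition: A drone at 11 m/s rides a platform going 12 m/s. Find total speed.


Given: object velocity = 11 m/s, platform velocity = 12 m/s (same direction)
Using classical velocity addition: v_total = v_object + v_platform
v_total = 11 + 12
v_total = 23 m/s

23 m/s


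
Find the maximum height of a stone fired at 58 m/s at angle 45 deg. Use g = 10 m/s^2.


Given: v0 = 58 m/s, theta = 45 deg, g = 10 m/s^2
sin^2(45) = 1/2
Using H = v0^2 * sin^2(theta) / (2*g)
H = 58^2 * 1/2 / (2*10)
H = 3364 * 1/2 / 20
H = 1682 / 20
H = 841/10 m

841/10 m


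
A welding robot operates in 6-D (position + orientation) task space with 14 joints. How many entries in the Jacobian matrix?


Given: task space dimension = 6, joints = 14
Jacobian is a 6 x 14 matrix
Total entries = rows * columns
Total = 6 * 14
Total = 84

84


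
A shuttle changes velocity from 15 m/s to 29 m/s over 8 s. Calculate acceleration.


Given: initial velocity v0 = 15 m/s, final velocity v = 29 m/s, time t = 8 s
Using a = (v - v0) / t
a = (29 - 15) / 8
a = 14 / 8
a = 7/4 m/s^2

7/4 m/s^2


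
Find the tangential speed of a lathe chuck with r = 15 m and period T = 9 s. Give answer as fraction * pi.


Given: radius r = 15 m, period T = 9 s
Using v = 2*pi*r / T
v = 2*pi*15 / 9
v = 30*pi / 9
v = 10/3*pi m/s

10/3*pi m/s


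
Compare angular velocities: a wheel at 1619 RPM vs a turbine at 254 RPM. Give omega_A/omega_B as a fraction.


Given: RPM_A = 1619, RPM_B = 254
omega = 2*pi*RPM/60, so omega_A/omega_B = RPM_A / RPM_B
omega_A/omega_B = 1619 / 254
omega_A/omega_B = 1619/254

1619/254


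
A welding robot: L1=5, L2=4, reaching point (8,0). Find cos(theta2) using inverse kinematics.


Given: L1 = 5, L2 = 4, target (x, y) = (8, 0)
Using cos(theta2) = (x^2 + y^2 - L1^2 - L2^2) / (2*L1*L2)
x^2 + y^2 = 8^2 + 0 = 64
L1^2 + L2^2 = 25 + 16 = 41
Numerator = 64 - 41 = 23
Denominator = 2*5*4 = 40
cos(theta2) = 23/40 = 23/40

23/40


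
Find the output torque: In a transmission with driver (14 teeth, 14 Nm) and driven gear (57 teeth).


Given: N1 = 14, N2 = 57, T1 = 14 Nm
Using T2/T1 = N2/N1
T2 = T1 * N2 / N1
T2 = 14 * 57 / 14
T2 = 798 / 14
T2 = 57 Nm

57 Nm


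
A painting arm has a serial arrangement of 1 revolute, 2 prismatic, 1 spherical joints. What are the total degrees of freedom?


Given: serial robot with 1 revolute, 2 prismatic, 1 spherical joints
DOF contribution per joint type: revolute=1, prismatic=1, spherical=3, fixed=0
DOF = 1*1 + 2*1 + 1*3
DOF = 6

6


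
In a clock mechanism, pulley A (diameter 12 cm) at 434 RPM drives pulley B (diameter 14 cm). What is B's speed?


Given: D1 = 12 cm, w1 = 434 RPM, D2 = 14 cm
Using D1*w1 = D2*w2
w2 = D1*w1 / D2
w2 = 12*434 / 14
w2 = 5208 / 14
w2 = 372 RPM

372 RPM


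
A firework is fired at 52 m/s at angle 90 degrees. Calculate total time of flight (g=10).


Given: v0 = 52 m/s, theta = 90 deg, g = 10 m/s^2
sin(90) = 1
Using T = 2*v0*sin(theta) / g
T = 2*52*1 / 10
T = 104 / 10
T = 52/5 s

52/5 s


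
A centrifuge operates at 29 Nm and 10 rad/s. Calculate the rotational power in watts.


Given: tau = 29 Nm, omega = 10 rad/s
Using P = tau * omega
P = 29 * 10
P = 290 W

290 W


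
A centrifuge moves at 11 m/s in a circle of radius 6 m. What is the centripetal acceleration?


Given: v = 11 m/s, r = 6 m
Using a_c = v^2 / r
a_c = 11^2 / 6
a_c = 121 / 6
a_c = 121/6 m/s^2

121/6 m/s^2
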